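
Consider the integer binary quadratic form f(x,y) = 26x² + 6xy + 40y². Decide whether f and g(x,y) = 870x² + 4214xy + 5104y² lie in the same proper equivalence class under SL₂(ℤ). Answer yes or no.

D₁ = -4124, D₂ = -4124
f: reduced (well bottom): (26,6,40) with a≤c, −a<b≤a
g: translate: b→734 (≡4214 mod 1740), so (870,4214,5104)→(870,734,156)
g: flip: (870,734,156)→(156,-734,870)
g: translate: b→-110 (≡-734 mod 312), so (156,-734,870)→(156,-110,26)
g: flip: (156,-110,26)→(26,110,156)
g: translate: b→6 (≡110 mod 52), so (26,110,156)→(26,6,40)
g: reduced (well bottom): (26,6,40) with a≤c, −a<b≤a
reduced forms (26, 6, 40) vs (26, 6, 40) ⇒ equivalent

yes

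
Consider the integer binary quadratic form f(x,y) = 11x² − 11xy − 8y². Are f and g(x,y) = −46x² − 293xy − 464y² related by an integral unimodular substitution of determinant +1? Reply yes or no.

D₁ = 473, D₂ = 473
river cycle of f (length 4): (-8, 11, 11), (11, 11, -8), (-8, 21, 1), (1, 21, -8)
river cycle of g (length 4): (1, 21, -8), (-8, 11, 11), (11, 11, -8), (-8, 21, 1)
cycles coincide ⇒ equivalent

yes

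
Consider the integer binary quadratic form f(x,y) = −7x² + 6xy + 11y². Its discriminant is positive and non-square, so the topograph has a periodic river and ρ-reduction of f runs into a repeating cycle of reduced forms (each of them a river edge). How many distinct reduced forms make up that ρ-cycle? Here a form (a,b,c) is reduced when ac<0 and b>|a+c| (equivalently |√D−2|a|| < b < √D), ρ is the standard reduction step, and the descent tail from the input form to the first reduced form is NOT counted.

D = 344, ⌊√D⌋ = 18
river: ρ → (11,16,-2)
river: ρ → (-2,16,11)
river: ρ → (11,6,-7)
river: ρ → (-7,8,10)
river: ρ → (10,12,-5)
river: ρ → (-5,18,1)
river: ρ → (1,18,-5)
river: ρ → (-5,12,10)
river: ρ → (10,8,-7)
river: ρ → (-7,6,11)
ρ-cycle length = 10 (tail of 0 descent steps not counted)

10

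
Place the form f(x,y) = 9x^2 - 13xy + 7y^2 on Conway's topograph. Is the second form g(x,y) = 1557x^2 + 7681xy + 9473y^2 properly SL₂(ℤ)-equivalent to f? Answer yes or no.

D₁ = -83, D₂ = -83
f: translate: b→5 (≡-13 mod 18), so (9,-13,7)→(9,5,3)
f: flip: (9,5,3)→(3,-5,9)
f: translate: b→1 (≡-5 mod 6), so (3,-5,9)→(3,1,7)
f: reduced (well bottom): (3,1,7) with a≤c, −a<b≤a
g: translate: b→1453 (≡7681 mod 3114), so (1557,7681,9473)→(1557,1453,339)
g: flip: (1557,1453,339)→(339,-1453,1557)
g: translate: b→-97 (≡-1453 mod 678), so (339,-1453,1557)→(339,-97,7)
g: flip: (339,-97,7)→(7,97,339)
g: translate: b→-1 (≡97 mod 14), so (7,97,339)→(7,-1,3)
g: flip: (7,-1,3)→(3,1,7)
g: reduced (well bottom): (3,1,7) with a≤c, −a<b≤a
reduced forms (3, 1, 7) vs (3, 1, 7) ⇒ equivalent

yes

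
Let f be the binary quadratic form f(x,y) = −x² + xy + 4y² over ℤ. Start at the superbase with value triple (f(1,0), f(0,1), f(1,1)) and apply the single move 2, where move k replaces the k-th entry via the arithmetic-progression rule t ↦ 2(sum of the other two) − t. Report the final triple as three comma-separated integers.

start (-1,4,4) = (f(1,0),f(0,1),f(1,1))
replace slot 2: 2·((-1)+4) − 4 = 2 → (-1,2,4)

-1,2,4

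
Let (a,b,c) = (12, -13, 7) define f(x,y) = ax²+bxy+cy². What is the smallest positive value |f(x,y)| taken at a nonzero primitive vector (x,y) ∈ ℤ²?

translate: b→11 (≡-13 mod 24), so (12,-13,7)→(12,11,6)
flip: (12,11,6)→(6,-11,12)
translate: b→1 (≡-11 mod 12), so (6,-11,12)→(6,1,7)
reduced (well bottom): (6,1,7) with a≤c, −a<b≤a
well minimum = a = 6

6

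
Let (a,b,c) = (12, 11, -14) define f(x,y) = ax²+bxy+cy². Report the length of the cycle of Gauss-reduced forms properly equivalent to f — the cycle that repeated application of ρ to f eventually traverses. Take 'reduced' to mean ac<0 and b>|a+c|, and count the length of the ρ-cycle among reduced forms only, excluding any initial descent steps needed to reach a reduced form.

D = 793, ⌊√D⌋ = 28
river: ρ → (-14,17,9)
river: ρ → (9,19,-12)
river: ρ → (-12,5,16)
river: ρ → (16,27,-1)
river: ρ → (-1,27,16)
river: ρ → (16,5,-12)
river: ρ → (-12,19,9)
river: ρ → (9,17,-14)
river: ρ → (-14,11,12)
river: ρ → (12,13,-13)
river: ρ → (-13,13,12)
river: ρ → (12,11,-14)
ρ-cycle length = 12 (tail of 0 descent steps not counted)

12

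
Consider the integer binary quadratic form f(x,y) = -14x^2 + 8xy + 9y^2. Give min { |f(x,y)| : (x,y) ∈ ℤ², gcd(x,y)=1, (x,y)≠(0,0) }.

river: ρ → (9,10,-13)
river: ρ → (-13,16,6)
river: ρ → (6,20,-7)
river: ρ → (-7,22,3)
river: ρ → (3,20,-14)
river: ρ → (-14,8,9)
closes: descent 0, river 6
min |a| on river = 3

3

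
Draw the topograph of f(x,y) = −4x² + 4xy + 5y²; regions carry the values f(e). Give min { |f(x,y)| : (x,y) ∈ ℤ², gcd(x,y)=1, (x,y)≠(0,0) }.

river: ρ → (5,6,-3)
river: ρ → (-3,6,5)
river: ρ → (5,4,-4)
river: ρ → (-4,4,5)
closes: descent 0, river 4
min |a| on river = 3

3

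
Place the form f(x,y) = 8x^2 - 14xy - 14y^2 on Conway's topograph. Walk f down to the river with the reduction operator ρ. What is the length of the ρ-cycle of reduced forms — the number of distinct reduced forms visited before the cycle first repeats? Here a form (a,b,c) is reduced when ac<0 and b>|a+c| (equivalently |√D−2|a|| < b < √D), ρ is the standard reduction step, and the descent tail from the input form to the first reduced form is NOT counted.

D = 644, ⌊√D⌋ = 25
descent: ρ → (-14,14,8)  [lands on river]
river: ρ → (8,18,-10)
river: ρ → (-10,22,4)
river: ρ → (4,18,-20)
river: ρ → (-20,22,2)
river: ρ → (2,22,-20)
river: ρ → (-20,18,4)
river: ρ → (4,22,-10)
river: ρ → (-10,18,8)
river: ρ → (8,14,-14)
ρ-cycle length = 10 (tail of 1 descent step not counted)

10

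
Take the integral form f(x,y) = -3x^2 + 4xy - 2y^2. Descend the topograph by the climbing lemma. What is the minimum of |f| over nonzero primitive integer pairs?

translate: b→2 (≡-4 mod 6), so (3,-4,2)→(3,2,1)
flip: (3,2,1)→(1,-2,3)
translate: b→0 (≡-2 mod 2), so (1,-2,3)→(1,0,2)
reduced (well bottom): (1,0,2) with a≤c, −a<b≤a
well minimum |f| = |-1| = 1 (negative-definite)

1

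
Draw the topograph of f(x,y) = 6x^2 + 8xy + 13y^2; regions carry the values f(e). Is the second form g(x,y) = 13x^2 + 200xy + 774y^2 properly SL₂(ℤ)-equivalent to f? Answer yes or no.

D₁ = -248, D₂ = -248
f: translate: b→-4 (≡8 mod 12), so (6,8,13)→(6,-4,11)
f: reduced (well bottom): (6,-4,11) with a≤c, −a<b≤a
g: translate: b→-8 (≡200 mod 26), so (13,200,774)→(13,-8,6)
g: flip: (13,-8,6)→(6,8,13)
g: translate: b→-4 (≡8 mod 12), so (6,8,13)→(6,-4,11)
g: reduced (well bottom): (6,-4,11) with a≤c, −a<b≤a
reduced forms (6, -4, 11) vs (6, -4, 11) ⇒ equivalent

yes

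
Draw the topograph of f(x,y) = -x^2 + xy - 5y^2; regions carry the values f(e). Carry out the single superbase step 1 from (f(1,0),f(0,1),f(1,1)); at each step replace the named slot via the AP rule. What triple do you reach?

start (-1,-5,-5) = (f(1,0),f(0,1),f(1,1))
replace slot 1: 2·((-5)+(-5)) − (-1) = -19 → (-19,-5,-5)

-19,-5,-5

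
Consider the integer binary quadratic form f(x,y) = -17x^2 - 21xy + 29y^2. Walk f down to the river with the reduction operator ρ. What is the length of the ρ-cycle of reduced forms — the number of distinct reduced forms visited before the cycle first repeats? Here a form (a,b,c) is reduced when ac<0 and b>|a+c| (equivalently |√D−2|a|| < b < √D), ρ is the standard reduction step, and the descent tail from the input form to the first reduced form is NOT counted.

D = 2413, ⌊√D⌋ = 49
descent: ρ → (29,21,-17)  [lands on river]
river: ρ → (-17,47,3)
river: ρ → (3,49,-1)
river: ρ → (-1,49,3)
river: ρ → (3,47,-17)
river: ρ → (-17,21,29)
river: ρ → (29,37,-9)
river: ρ → (-9,35,33)
river: ρ → (33,31,-11)
river: ρ → (-11,35,27)
river: ρ → (27,19,-19)
river: ρ → (-19,19,27)
river: ρ → (27,35,-11)
river: ρ → (-11,31,33)
river: ρ → (33,35,-9)
river: ρ → (-9,37,29)
ρ-cycle length = 16 (tail of 1 descent step not counted)

16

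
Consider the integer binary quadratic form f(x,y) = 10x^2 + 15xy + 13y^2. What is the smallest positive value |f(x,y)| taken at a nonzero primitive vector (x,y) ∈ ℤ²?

translate: b→-5 (≡15 mod 20), so (10,15,13)→(10,-5,8)
flip: (10,-5,8)→(8,5,10)
reduced (well bottom): (8,5,10) with a≤c, −a<b≤a
well minimum = a = 8

8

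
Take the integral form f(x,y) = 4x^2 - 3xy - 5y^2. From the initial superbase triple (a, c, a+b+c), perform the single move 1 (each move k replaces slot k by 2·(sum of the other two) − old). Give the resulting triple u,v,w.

start (4,-5,-4) = (f(1,0),f(0,1),f(1,1))
replace slot 1: 2·((-5)+(-4)) − 4 = -22 → (-22,-5,-4)

-22,-5,-4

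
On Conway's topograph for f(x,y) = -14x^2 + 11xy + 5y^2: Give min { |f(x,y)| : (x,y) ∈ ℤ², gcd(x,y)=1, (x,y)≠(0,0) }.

river: ρ → (5,19,-2)
river: ρ → (-2,17,14)
river: ρ → (14,11,-5)
river: ρ → (-5,19,2)
river: ρ → (2,17,-14)
river: ρ → (-14,11,5)
closes: descent 0, river 6
min |a| on river = 2

2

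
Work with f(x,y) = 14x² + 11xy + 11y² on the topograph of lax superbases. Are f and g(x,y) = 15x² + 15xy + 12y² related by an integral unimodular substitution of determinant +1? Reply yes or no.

D₁ = -495, D₂ = -495
f: flip: (14,11,11)→(11,-11,14)
f: translate: b→11 (≡-11 mod 22), so (11,-11,14)→(11,11,14)
f: reduced (well bottom): (11,11,14) with a≤c, −a<b≤a
g: flip: (15,15,12)→(12,-15,15)
g: translate: b→9 (≡-15 mod 24), so (12,-15,15)→(12,9,12)
g: reduced (well bottom): (12,9,12) with a≤c, −a<b≤a
reduced forms (11, 11, 14) vs (12, 9, 12) ⇒ inequivalent

no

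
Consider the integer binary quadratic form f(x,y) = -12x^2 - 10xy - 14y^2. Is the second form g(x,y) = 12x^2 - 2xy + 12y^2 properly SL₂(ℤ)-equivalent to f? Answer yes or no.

D₁ = -572, D₂ = -572
f is negative-definite; reduce −f:
−f: reduced (well bottom): (12,10,14) with a≤c, −a<b≤a
flip sign back: reduced form of f is (-12,-10,-14)
g: flip: (12,-2,12)→(12,2,12)
g: reduced (well bottom): (12,2,12) with a≤c, −a<b≤a
reduced forms (-12, -10, -14) vs (12, 2, 12) ⇒ inequivalent

no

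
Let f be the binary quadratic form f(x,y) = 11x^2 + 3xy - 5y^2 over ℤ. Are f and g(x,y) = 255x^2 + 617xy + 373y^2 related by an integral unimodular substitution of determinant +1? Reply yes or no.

D₁ = 229, D₂ = 229
river cycle of f (length 6): (-5, 7, 9), (9, 11, -3), (-3, 13, 5), (5, 7, -9), (-9, 11, 3), (3, 13, -5)
river cycle of g (length 6): (-5, 7, 9), (9, 11, -3), (-3, 13, 5), (5, 7, -9), (-9, 11, 3), (3, 13, -5)
cycles coincide ⇒ equivalent

yes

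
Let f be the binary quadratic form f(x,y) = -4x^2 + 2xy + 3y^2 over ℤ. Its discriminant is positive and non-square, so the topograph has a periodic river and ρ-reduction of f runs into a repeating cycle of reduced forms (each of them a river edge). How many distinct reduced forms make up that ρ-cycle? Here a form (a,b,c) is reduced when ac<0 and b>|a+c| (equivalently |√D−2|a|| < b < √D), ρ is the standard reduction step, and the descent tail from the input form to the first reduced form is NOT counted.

D = 52, ⌊√D⌋ = 7
river: ρ → (3,4,-3)
river: ρ → (-3,2,4)
river: ρ → (4,6,-1)
river: ρ → (-1,6,4)
river: ρ → (4,2,-3)
river: ρ → (-3,4,3)
river: ρ → (3,2,-4)
river: ρ → (-4,6,1)
river: ρ → (1,6,-4)
river: ρ → (-4,2,3)
ρ-cycle length = 10 (tail of 0 descent steps not counted)

10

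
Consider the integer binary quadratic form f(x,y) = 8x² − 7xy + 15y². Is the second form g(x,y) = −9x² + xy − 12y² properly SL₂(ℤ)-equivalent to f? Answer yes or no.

D₁ = -431, D₂ = -431
f: reduced (well bottom): (8,-7,15) with a≤c, −a<b≤a
g is negative-definite; reduce −g:
−g: reduced (well bottom): (9,-1,12) with a≤c, −a<b≤a
flip sign back: reduced form of g is (-9,1,-12)
reduced forms (8, -7, 15) vs (-9, 1, -12) ⇒ inequivalent

no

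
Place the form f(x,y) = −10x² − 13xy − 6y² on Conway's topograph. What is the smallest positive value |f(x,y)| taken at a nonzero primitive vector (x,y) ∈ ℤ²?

translate: b→-7 (≡13 mod 20), so (10,13,6)→(10,-7,3)
flip: (10,-7,3)→(3,7,10)
translate: b→1 (≡7 mod 6), so (3,7,10)→(3,1,6)
reduced (well bottom): (3,1,6) with a≤c, −a<b≤a
well minimum |f| = |-3| = 3 (negative-definite)

3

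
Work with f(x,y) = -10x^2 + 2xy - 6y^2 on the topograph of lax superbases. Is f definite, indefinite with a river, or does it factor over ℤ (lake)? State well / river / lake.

D = b²−4ac = 2² − 4·(-10)·(-6) = -236
D < 0 ⇒ definite ⇒ every region one sign ⇒ single well

well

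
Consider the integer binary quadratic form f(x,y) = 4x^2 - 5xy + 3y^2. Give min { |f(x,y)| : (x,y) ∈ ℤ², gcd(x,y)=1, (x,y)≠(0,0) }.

translate: b→3 (≡-5 mod 8), so (4,-5,3)→(4,3,2)
flip: (4,3,2)→(2,-3,4)
translate: b→1 (≡-3 mod 4), so (2,-3,4)→(2,1,3)
reduced (well bottom): (2,1,3) with a≤c, −a<b≤a
well minimum = a = 2

2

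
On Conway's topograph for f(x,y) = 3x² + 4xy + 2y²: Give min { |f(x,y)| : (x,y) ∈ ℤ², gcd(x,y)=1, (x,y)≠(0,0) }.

translate: b→-2 (≡4 mod 6), so (3,4,2)→(3,-2,1)
flip: (3,-2,1)→(1,2,3)
translate: b→0 (≡2 mod 2), so (1,2,3)→(1,0,2)
reduced (well bottom): (1,0,2) with a≤c, −a<b≤a
well minimum = a = 1

1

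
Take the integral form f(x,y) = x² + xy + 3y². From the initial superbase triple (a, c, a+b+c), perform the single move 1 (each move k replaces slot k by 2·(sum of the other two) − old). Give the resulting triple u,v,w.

start (1,3,5) = (f(1,0),f(0,1),f(1,1))
replace slot 1: 2·(3+5) − 1 = 15 → (15,3,5)

15,3,5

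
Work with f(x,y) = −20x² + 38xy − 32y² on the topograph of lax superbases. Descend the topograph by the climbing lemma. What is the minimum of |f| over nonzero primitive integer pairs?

translate: b→2 (≡-38 mod 40), so (20,-38,32)→(20,2,14)
flip: (20,2,14)→(14,-2,20)
reduced (well bottom): (14,-2,20) with a≤c, −a<b≤a
well minimum |f| = |-14| = 14 (negative-definite)

14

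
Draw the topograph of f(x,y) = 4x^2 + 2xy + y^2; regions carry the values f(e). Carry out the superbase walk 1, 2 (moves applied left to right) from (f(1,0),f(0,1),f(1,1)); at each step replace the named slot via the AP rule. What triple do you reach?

start (4,1,7) = (f(1,0),f(0,1),f(1,1))
replace slot 1: 2·(1+7) − 4 = 12 → (12,1,7)
replace slot 2: 2·(12+7) − 1 = 37 → (12,37,7)

12,37,7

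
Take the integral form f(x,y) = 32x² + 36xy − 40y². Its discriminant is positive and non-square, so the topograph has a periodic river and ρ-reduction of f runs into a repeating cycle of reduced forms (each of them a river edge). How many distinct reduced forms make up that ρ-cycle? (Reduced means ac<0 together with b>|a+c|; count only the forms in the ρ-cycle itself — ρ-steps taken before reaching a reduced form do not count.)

D = 6416, ⌊√D⌋ = 80
river: ρ → (-40,44,28)
river: ρ → (28,68,-16)
river: ρ → (-16,60,44)
river: ρ → (44,28,-32)
river: ρ → (-32,36,40)
river: ρ → (40,44,-28)
river: ρ → (-28,68,16)
river: ρ → (16,60,-44)
river: ρ → (-44,28,32)
river: ρ → (32,36,-40)
ρ-cycle length = 10 (tail of 0 descent steps not counted)

10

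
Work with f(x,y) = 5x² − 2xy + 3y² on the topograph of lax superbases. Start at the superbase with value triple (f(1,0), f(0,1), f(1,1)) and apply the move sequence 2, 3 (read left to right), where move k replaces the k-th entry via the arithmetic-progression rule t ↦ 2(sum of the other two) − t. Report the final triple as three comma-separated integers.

start (5,3,6) = (f(1,0),f(0,1),f(1,1))
replace slot 2: 2·(5+6) − 3 = 19 → (5,19,6)
replace slot 3: 2·(5+19) − 6 = 42 → (5,19,42)

5,19,42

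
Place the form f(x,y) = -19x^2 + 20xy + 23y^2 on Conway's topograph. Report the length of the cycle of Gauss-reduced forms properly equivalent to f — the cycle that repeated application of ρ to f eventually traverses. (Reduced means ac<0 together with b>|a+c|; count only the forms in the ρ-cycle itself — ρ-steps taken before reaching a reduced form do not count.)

D = 2148, ⌊√D⌋ = 46
river: ρ → (23,26,-16)
river: ρ → (-16,38,11)
river: ρ → (11,28,-31)
river: ρ → (-31,34,8)
river: ρ → (8,46,-1)
river: ρ → (-1,46,8)
river: ρ → (8,34,-31)
river: ρ → (-31,28,11)
river: ρ → (11,38,-16)
river: ρ → (-16,26,23)
river: ρ → (23,20,-19)
river: ρ → (-19,18,24)
river: ρ → (24,30,-13)
river: ρ → (-13,22,32)
river: ρ → (32,42,-3)
river: ρ → (-3,42,32)
river: ρ → (32,22,-13)
river: ρ → (-13,30,24)
river: ρ → (24,18,-19)
river: ρ → (-19,20,23)
ρ-cycle length = 20 (tail of 0 descent steps not counted)

20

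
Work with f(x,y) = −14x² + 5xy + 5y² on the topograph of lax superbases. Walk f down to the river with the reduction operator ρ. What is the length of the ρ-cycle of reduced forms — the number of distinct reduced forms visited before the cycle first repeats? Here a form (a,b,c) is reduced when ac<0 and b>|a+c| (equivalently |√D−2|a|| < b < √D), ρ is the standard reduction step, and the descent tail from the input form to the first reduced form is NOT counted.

D = 305, ⌊√D⌋ = 17
descent: ρ → (5,15,-4)  [lands on river]
river: ρ → (-4,17,1)
river: ρ → (1,17,-4)
river: ρ → (-4,15,5)
ρ-cycle length = 4 (tail of 1 descent step not counted)

4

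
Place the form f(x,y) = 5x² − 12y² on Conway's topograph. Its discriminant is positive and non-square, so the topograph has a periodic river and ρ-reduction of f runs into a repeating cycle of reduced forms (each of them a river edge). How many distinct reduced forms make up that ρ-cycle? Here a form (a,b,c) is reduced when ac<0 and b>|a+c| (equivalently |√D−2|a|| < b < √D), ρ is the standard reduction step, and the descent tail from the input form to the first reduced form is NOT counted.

D = 240, ⌊√D⌋ = 15
descent: ρ → (-12,0,5)
descent: ρ → (5,10,-7)  [lands on river]
river: ρ → (-7,4,8)
river: ρ → (8,12,-3)
river: ρ → (-3,12,8)
river: ρ → (8,4,-7)
river: ρ → (-7,10,5)
ρ-cycle length = 6 (tail of 2 descent steps not counted)

6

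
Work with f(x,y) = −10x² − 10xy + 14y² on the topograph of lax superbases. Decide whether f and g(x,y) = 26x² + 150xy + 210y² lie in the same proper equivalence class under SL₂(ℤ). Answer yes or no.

D₁ = 660, D₂ = 660
river cycle of f (length 4): (14, 10, -10), (-10, 10, 14), (14, 18, -6), (-6, 18, 14)
river cycle of g (length 4): (-6, 18, 14), (14, 10, -10), (-10, 10, 14), (14, 18, -6)
cycles coincide ⇒ equivalent

yes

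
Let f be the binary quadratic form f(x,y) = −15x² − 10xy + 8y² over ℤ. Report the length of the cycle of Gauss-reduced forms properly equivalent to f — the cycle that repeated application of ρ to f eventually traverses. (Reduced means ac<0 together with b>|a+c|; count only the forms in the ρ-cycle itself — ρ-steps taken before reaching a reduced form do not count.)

D = 580, ⌊√D⌋ = 24
descent: ρ → (8,10,-15)  [lands on river]
river: ρ → (-15,20,3)
river: ρ → (3,22,-8)
river: ρ → (-8,10,15)
river: ρ → (15,20,-3)
river: ρ → (-3,22,8)
ρ-cycle length = 6 (tail of 1 descent step not counted)

6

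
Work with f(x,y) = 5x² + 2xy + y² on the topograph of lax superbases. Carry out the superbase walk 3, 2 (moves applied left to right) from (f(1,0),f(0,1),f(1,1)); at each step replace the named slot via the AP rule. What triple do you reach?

start (5,1,8) = (f(1,0),f(0,1),f(1,1))
replace slot 3: 2·(5+1) − 8 = 4 → (5,1,4)
replace slot 2: 2·(5+4) − 1 = 17 → (5,17,4)

5,17,4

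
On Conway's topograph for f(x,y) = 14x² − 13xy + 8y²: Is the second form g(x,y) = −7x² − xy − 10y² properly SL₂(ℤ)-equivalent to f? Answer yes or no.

D₁ = -279, D₂ = -279
f: flip: (14,-13,8)→(8,13,14)
f: translate: b→-3 (≡13 mod 16), so (8,13,14)→(8,-3,9)
f: reduced (well bottom): (8,-3,9) with a≤c, −a<b≤a
g is negative-definite; reduce −g:
−g: reduced (well bottom): (7,1,10) with a≤c, −a<b≤a
flip sign back: reduced form of g is (-7,-1,-10)
reduced forms (8, -3, 9) vs (-7, -1, -10) ⇒ inequivalent

no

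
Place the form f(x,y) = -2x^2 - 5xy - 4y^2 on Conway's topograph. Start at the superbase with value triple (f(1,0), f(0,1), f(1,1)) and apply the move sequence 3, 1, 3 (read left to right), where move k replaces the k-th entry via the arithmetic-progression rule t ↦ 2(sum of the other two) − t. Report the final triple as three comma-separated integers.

start (-2,-4,-11) = (f(1,0),f(0,1),f(1,1))
replace slot 3: 2·((-2)+(-4)) − (-11) = -1 → (-2,-4,-1)
replace slot 1: 2·((-4)+(-1)) − (-2) = -8 → (-8,-4,-1)
replace slot 3: 2·((-8)+(-4)) − (-1) = -23 → (-8,-4,-23)

-8,-4,-23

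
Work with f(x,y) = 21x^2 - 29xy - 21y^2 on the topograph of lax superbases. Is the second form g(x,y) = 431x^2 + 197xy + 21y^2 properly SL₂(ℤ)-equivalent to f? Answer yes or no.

D₁ = 2605, D₂ = 2605
river cycle of f (length 10): (-21, 29, 21), (21, 13, -29), (-29, 45, 5), (5, 45, -29), (-29, 13, 21), (21, 29, -21), (-21, 13, 29), (29, 45, -5), (-5, 45, 29), (29, 13, -21)
river cycle of g (length 10): (21, 13, -29), (-29, 45, 5), (5, 45, -29), (-29, 13, 21), (21, 29, -21), (-21, 13, 29), (29, 45, -5), (-5, 45, 29), (29, 13, -21), (-21, 29, 21)
cycles coincide ⇒ equivalent

yes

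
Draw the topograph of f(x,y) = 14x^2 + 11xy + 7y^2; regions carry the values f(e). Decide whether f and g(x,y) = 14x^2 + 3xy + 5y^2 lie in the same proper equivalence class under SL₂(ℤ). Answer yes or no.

D₁ = -271, D₂ = -271
f: flip: (14,11,7)→(7,-11,14)
f: translate: b→3 (≡-11 mod 14), so (7,-11,14)→(7,3,10)
f: reduced (well bottom): (7,3,10) with a≤c, −a<b≤a
g: flip: (14,3,5)→(5,-3,14)
g: reduced (well bottom): (5,-3,14) with a≤c, −a<b≤a
reduced forms (7, 3, 10) vs (5, -3, 14) ⇒ inequivalent

no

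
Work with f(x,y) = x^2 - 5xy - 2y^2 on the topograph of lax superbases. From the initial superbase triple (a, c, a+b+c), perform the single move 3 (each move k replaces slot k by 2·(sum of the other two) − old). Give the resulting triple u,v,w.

start (1,-2,-6) = (f(1,0),f(0,1),f(1,1))
replace slot 3: 2·(1+(-2)) − (-6) = 4 → (1,-2,4)

1,-2,4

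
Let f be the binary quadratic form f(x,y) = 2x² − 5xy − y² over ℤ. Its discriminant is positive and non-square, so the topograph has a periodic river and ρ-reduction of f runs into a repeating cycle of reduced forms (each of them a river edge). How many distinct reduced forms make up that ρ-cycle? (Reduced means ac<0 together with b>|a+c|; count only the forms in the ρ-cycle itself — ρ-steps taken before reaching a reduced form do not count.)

D = 33, ⌊√D⌋ = 5
descent: ρ → (-1,5,2)  [lands on river]
river: ρ → (2,3,-3)
river: ρ → (-3,3,2)
river: ρ → (2,5,-1)
ρ-cycle length = 4 (tail of 1 descent step not counted)

4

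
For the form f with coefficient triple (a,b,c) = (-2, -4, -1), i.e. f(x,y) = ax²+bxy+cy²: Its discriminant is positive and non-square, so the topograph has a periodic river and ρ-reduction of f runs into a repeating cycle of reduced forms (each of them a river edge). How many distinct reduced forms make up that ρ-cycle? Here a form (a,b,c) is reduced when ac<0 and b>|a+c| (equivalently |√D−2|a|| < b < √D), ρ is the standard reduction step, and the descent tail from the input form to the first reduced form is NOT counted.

D = 8, ⌊√D⌋ = 2
descent: ρ → (-1,2,1)  [lands on river]
river: ρ → (1,2,-1)
ρ-cycle length = 2 (tail of 1 descent step not counted)

2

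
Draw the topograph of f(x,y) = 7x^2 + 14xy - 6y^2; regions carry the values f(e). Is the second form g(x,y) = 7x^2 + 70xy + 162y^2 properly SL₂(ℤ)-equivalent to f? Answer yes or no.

D₁ = 364, D₂ = 364
river cycle of f (length 8): (-6, 10, 11), (11, 12, -5), (-5, 18, 2), (2, 18, -5), (-5, 12, 11), (11, 10, -6), (-6, 14, 7), (7, 14, -6)
river cycle of g (length 8): (7, 14, -6), (-6, 10, 11), (11, 12, -5), (-5, 18, 2), (2, 18, -5), (-5, 12, 11), (11, 10, -6), (-6, 14, 7)
cycles coincide ⇒ equivalent

yes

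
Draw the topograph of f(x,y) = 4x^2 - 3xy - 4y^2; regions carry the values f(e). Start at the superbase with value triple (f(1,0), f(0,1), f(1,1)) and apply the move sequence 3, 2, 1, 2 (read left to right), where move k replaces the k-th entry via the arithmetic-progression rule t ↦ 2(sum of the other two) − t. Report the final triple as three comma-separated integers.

start (4,-4,-3) = (f(1,0),f(0,1),f(1,1))
replace slot 3: 2·(4+(-4)) − (-3) = 3 → (4,-4,3)
replace slot 2: 2·(4+3) − (-4) = 18 → (4,18,3)
replace slot 1: 2·(18+3) − 4 = 38 → (38,18,3)
replace slot 2: 2·(38+3) − 18 = 64 → (38,64,3)

38,64,3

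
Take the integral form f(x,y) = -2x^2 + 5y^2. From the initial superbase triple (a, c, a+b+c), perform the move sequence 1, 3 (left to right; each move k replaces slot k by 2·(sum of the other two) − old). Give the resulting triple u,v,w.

start (-2,5,3) = (f(1,0),f(0,1),f(1,1))
replace slot 1: 2·(5+3) − (-2) = 18 → (18,5,3)
replace slot 3: 2·(18+5) − 3 = 43 → (18,5,43)

18,5,43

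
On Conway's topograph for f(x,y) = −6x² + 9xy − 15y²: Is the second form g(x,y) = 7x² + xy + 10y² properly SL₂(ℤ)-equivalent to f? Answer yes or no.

D₁ = -279, D₂ = -279
f is negative-definite; reduce −f:
−f: translate: b→3 (≡-9 mod 12), so (6,-9,15)→(6,3,12)
−f: reduced (well bottom): (6,3,12) with a≤c, −a<b≤a
flip sign back: reduced form of f is (-6,-3,-12)
g: reduced (well bottom): (7,1,10) with a≤c, −a<b≤a
reduced forms (-6, -3, -12) vs (7, 1, 10) ⇒ inequivalent

no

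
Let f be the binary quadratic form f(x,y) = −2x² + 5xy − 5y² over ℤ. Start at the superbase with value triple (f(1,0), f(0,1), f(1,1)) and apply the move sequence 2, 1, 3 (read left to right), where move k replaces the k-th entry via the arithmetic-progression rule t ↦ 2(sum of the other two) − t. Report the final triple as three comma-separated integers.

start (-2,-5,-2) = (f(1,0),f(0,1),f(1,1))
replace slot 2: 2·((-2)+(-2)) − (-5) = -3 → (-2,-3,-2)
replace slot 1: 2·((-3)+(-2)) − (-2) = -8 → (-8,-3,-2)
replace slot 3: 2·((-8)+(-3)) − (-2) = -20 → (-8,-3,-20)

-8,-3,-20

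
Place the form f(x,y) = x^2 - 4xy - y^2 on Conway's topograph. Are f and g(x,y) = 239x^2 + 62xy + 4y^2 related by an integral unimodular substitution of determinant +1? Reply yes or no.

D₁ = 20, D₂ = 20
river cycle of f (length 2): (-1, 4, 1), (1, 4, -1)
river cycle of g (length 2): (-1, 4, 1), (1, 4, -1)
cycles coincide ⇒ equivalent

yes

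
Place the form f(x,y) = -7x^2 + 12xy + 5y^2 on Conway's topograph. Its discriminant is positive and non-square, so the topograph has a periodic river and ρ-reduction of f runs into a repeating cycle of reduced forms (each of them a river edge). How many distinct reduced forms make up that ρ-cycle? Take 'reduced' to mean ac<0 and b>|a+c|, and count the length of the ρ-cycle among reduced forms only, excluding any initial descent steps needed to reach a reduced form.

D = 284, ⌊√D⌋ = 16
river: ρ → (5,8,-11)
river: ρ → (-11,14,2)
river: ρ → (2,14,-11)
river: ρ → (-11,8,5)
river: ρ → (5,12,-7)
river: ρ → (-7,16,1)
river: ρ → (1,16,-7)
river: ρ → (-7,12,5)
ρ-cycle length = 8 (tail of 0 descent steps not counted)

8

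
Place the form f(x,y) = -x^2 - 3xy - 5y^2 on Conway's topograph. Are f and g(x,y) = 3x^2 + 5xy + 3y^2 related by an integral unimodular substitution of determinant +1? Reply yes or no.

D₁ = -11, D₂ = -11
f is negative-definite; reduce −f:
−f: translate: b→1 (≡3 mod 2), so (1,3,5)→(1,1,3)
−f: reduced (well bottom): (1,1,3) with a≤c, −a<b≤a
flip sign back: reduced form of f is (-1,-1,-3)
g: translate: b→-1 (≡5 mod 6), so (3,5,3)→(3,-1,1)
g: flip: (3,-1,1)→(1,1,3)
g: reduced (well bottom): (1,1,3) with a≤c, −a<b≤a
reduced forms (-1, -1, -3) vs (1, 1, 3) ⇒ inequivalent

no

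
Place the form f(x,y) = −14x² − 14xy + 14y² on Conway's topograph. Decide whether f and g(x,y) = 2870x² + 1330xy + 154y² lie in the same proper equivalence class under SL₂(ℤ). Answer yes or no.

D₁ = 980, D₂ = 980
river cycle of f (length 2): (14, 14, -14), (-14, 14, 14)
river cycle of g (length 2): (14, 14, -14), (-14, 14, 14)
cycles coincide ⇒ equivalent

yes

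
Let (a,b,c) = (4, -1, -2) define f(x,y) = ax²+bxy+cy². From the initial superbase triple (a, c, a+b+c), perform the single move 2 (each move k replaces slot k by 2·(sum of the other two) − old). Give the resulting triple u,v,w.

start (4,-2,1) = (f(1,0),f(0,1),f(1,1))
replace slot 2: 2·(4+1) − (-2) = 12 → (4,12,1)

4,12,1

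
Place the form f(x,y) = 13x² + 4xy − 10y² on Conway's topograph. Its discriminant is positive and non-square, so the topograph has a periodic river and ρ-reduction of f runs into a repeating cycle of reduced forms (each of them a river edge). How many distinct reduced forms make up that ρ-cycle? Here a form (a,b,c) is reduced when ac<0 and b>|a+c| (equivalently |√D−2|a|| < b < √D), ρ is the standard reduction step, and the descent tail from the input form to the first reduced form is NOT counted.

D = 536, ⌊√D⌋ = 23
river: ρ → (-10,16,7)
river: ρ → (7,12,-14)
river: ρ → (-14,16,5)
river: ρ → (5,14,-17)
river: ρ → (-17,20,2)
river: ρ → (2,20,-17)
river: ρ → (-17,14,5)
river: ρ → (5,16,-14)
river: ρ → (-14,12,7)
river: ρ → (7,16,-10)
river: ρ → (-10,4,13)
river: ρ → (13,22,-1)
river: ρ → (-1,22,13)
river: ρ → (13,4,-10)
ρ-cycle length = 14 (tail of 0 descent steps not counted)

14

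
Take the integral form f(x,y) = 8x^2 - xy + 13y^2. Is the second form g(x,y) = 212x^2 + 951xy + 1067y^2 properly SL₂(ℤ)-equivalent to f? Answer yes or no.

D₁ = -415, D₂ = -415
f: reduced (well bottom): (8,-1,13) with a≤c, −a<b≤a
g: translate: b→103 (≡951 mod 424), so (212,951,1067)→(212,103,13)
g: flip: (212,103,13)→(13,-103,212)
g: translate: b→1 (≡-103 mod 26), so (13,-103,212)→(13,1,8)
g: flip: (13,1,8)→(8,-1,13)
g: reduced (well bottom): (8,-1,13) with a≤c, −a<b≤a
reduced forms (8, -1, 13) vs (8, -1, 13) ⇒ equivalent

yes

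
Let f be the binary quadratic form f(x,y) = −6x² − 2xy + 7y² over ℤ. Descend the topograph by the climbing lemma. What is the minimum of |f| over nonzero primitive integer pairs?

descent: ρ → (7,2,-6)  [lands on river]
river: ρ → (-6,10,3)
river: ρ → (3,8,-9)
river: ρ → (-9,10,2)
river: ρ → (2,10,-9)
river: ρ → (-9,8,3)
river: ρ → (3,10,-6)
river: ρ → (-6,2,7)
river: ρ → (7,12,-1)
river: ρ → (-1,12,7)
closes: descent 1, river 10
min |a| on river = 1

1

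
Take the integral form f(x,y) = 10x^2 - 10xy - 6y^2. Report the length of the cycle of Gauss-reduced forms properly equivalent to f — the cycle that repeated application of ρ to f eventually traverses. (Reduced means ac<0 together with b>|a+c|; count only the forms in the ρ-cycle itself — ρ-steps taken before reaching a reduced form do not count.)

D = 340, ⌊√D⌋ = 18
descent: ρ → (-6,10,10)  [lands on river]
river: ρ → (10,10,-6)
river: ρ → (-6,14,6)
river: ρ → (6,10,-10)
river: ρ → (-10,10,6)
river: ρ → (6,14,-6)
ρ-cycle length = 6 (tail of 1 descent step not counted)

6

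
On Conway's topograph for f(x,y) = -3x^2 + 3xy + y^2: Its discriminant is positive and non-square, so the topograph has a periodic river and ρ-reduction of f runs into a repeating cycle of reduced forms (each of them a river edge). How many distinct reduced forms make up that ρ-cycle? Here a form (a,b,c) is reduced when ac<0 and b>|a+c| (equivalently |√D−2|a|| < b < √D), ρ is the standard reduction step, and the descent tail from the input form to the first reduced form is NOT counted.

D = 21, ⌊√D⌋ = 4
river: ρ → (1,3,-3)
river: ρ → (-3,3,1)
ρ-cycle length = 2 (tail of 0 descent steps not counted)

2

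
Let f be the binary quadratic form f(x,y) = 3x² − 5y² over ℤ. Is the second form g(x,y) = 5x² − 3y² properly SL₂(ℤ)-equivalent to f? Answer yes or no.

D₁ = 60, D₂ = 60
river cycle of f (length 2): (3, 6, -2), (-2, 6, 3)
river cycle of g (length 2): (-3, 6, 2), (2, 6, -3)
cycles differ ⇒ inequivalent

no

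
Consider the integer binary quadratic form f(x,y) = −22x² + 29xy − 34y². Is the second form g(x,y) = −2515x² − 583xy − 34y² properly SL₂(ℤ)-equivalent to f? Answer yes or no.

D₁ = -2151, D₂ = -2151
f is negative-definite; reduce −f:
−f: translate: b→15 (≡-29 mod 44), so (22,-29,34)→(22,15,27)
−f: reduced (well bottom): (22,15,27) with a≤c, −a<b≤a
flip sign back: reduced form of f is (-22,-15,-27)
g is negative-definite; reduce −g:
−g: flip: (2515,583,34)→(34,-583,2515)
−g: translate: b→29 (≡-583 mod 68), so (34,-583,2515)→(34,29,22)
−g: flip: (34,29,22)→(22,-29,34)
−g: translate: b→15 (≡-29 mod 44), so (22,-29,34)→(22,15,27)
−g: reduced (well bottom): (22,15,27) with a≤c, −a<b≤a
flip sign back: reduced form of g is (-22,-15,-27)
reduced forms (-22, -15, -27) vs (-22, -15, -27) ⇒ equivalent

yes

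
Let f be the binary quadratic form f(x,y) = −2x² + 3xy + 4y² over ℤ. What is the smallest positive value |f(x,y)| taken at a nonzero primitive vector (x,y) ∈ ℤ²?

river: ρ → (4,5,-1)
river: ρ → (-1,5,4)
river: ρ → (4,3,-2)
river: ρ → (-2,5,2)
river: ρ → (2,3,-4)
river: ρ → (-4,5,1)
river: ρ → (1,5,-4)
river: ρ → (-4,3,2)
river: ρ → (2,5,-2)
river: ρ → (-2,3,4)
closes: descent 0, river 10
min |a| on river = 1

1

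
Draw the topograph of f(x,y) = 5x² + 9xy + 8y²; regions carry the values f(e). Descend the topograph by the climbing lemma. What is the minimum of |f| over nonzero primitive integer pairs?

translate: b→-1 (≡9 mod 10), so (5,9,8)→(5,-1,4)
flip: (5,-1,4)→(4,1,5)
reduced (well bottom): (4,1,5) with a≤c, −a<b≤a
well minimum = a = 4

4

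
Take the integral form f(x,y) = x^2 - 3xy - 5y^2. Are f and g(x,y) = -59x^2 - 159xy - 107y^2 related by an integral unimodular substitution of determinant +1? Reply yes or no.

D₁ = 29, D₂ = 29
river cycle of f (length 2): (1, 5, -1), (-1, 5, 1)
river cycle of g (length 2): (1, 5, -1), (-1, 5, 1)
cycles coincide ⇒ equivalent

yes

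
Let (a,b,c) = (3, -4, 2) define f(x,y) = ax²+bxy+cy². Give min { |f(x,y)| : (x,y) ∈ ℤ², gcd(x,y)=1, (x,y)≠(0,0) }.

translate: b→2 (≡-4 mod 6), so (3,-4,2)→(3,2,1)
flip: (3,2,1)→(1,-2,3)
translate: b→0 (≡-2 mod 2), so (1,-2,3)→(1,0,2)
reduced (well bottom): (1,0,2) with a≤c, −a<b≤a
well minimum = a = 1

1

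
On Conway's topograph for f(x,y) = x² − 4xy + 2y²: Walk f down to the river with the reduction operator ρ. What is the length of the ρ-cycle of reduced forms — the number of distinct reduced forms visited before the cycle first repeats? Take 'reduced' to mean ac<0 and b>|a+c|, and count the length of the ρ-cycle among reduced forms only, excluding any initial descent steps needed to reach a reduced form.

D = 8, ⌊√D⌋ = 2
descent: ρ → (2,0,-1)
descent: ρ → (-1,2,1)  [lands on river]
river: ρ → (1,2,-1)
ρ-cycle length = 2 (tail of 2 descent steps not counted)

2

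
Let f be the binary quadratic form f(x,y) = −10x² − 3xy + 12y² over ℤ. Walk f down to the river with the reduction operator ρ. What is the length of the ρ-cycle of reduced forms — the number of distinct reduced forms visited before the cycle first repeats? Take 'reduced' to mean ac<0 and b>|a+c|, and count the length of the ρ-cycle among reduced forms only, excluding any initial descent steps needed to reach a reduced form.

D = 489, ⌊√D⌋ = 22
descent: ρ → (12,3,-10)  [lands on river]
river: ρ → (-10,17,5)
river: ρ → (5,13,-16)
river: ρ → (-16,19,2)
river: ρ → (2,21,-6)
river: ρ → (-6,15,11)
river: ρ → (11,7,-10)
river: ρ → (-10,13,8)
river: ρ → (8,19,-4)
river: ρ → (-4,21,3)
river: ρ → (3,21,-4)
river: ρ → (-4,19,8)
river: ρ → (8,13,-10)
river: ρ → (-10,7,11)
river: ρ → (11,15,-6)
river: ρ → (-6,21,2)
river: ρ → (2,19,-16)
river: ρ → (-16,13,5)
river: ρ → (5,17,-10)
river: ρ → (-10,3,12)
river: ρ → (12,21,-1)
river: ρ → (-1,21,12)
ρ-cycle length = 22 (tail of 1 descent step not counted)

22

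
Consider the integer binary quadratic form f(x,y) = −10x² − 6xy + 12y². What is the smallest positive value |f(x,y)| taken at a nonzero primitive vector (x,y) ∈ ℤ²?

descent: ρ → (12,6,-10)  [lands on river]
river: ρ → (-10,14,8)
river: ρ → (8,18,-6)
river: ρ → (-6,18,8)
river: ρ → (8,14,-10)
river: ρ → (-10,6,12)
river: ρ → (12,18,-4)
river: ρ → (-4,22,2)
river: ρ → (2,22,-4)
river: ρ → (-4,18,12)
closes: descent 1, river 10
min |a| on river = 2

2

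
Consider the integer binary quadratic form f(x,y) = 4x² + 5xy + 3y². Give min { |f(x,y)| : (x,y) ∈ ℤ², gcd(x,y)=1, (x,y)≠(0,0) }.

translate: b→-3 (≡5 mod 8), so (4,5,3)→(4,-3,2)
flip: (4,-3,2)→(2,3,4)
translate: b→-1 (≡3 mod 4), so (2,3,4)→(2,-1,3)
reduced (well bottom): (2,-1,3) with a≤c, −a<b≤a
well minimum = a = 2

2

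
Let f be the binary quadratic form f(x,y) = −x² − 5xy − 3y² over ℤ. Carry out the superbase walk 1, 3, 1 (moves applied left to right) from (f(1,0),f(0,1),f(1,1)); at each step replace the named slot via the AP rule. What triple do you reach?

start (-1,-3,-9) = (f(1,0),f(0,1),f(1,1))
replace slot 1: 2·((-3)+(-9)) − (-1) = -23 → (-23,-3,-9)
replace slot 3: 2·((-23)+(-3)) − (-9) = -43 → (-23,-3,-43)
replace slot 1: 2·((-3)+(-43)) − (-23) = -69 → (-69,-3,-43)

-69,-3,-43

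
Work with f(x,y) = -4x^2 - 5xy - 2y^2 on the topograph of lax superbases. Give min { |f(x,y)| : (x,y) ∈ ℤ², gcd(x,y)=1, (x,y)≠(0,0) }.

translate: b→-3 (≡5 mod 8), so (4,5,2)→(4,-3,1)
flip: (4,-3,1)→(1,3,4)
translate: b→1 (≡3 mod 2), so (1,3,4)→(1,1,2)
reduced (well bottom): (1,1,2) with a≤c, −a<b≤a
well minimum |f| = |-1| = 1 (negative-definite)

1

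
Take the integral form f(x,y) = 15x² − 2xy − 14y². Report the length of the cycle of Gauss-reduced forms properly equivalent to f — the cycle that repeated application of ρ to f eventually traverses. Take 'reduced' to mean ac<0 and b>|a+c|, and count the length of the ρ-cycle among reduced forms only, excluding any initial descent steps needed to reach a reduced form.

D = 844, ⌊√D⌋ = 29
descent: ρ → (-14,2,15)  [lands on river]
river: ρ → (15,28,-1)
river: ρ → (-1,28,15)
river: ρ → (15,2,-14)
river: ρ → (-14,26,3)
river: ρ → (3,28,-5)
river: ρ → (-5,22,18)
river: ρ → (18,14,-9)
river: ρ → (-9,22,10)
river: ρ → (10,18,-13)
river: ρ → (-13,8,15)
river: ρ → (15,22,-6)
river: ρ → (-6,26,7)
river: ρ → (7,16,-21)
river: ρ → (-21,26,2)
river: ρ → (2,26,-21)
river: ρ → (-21,16,7)
river: ρ → (7,26,-6)
river: ρ → (-6,22,15)
river: ρ → (15,8,-13)
river: ρ → (-13,18,10)
river: ρ → (10,22,-9)
river: ρ → (-9,14,18)
river: ρ → (18,22,-5)
river: ρ → (-5,28,3)
river: ρ → (3,26,-14)
ρ-cycle length = 26 (tail of 1 descent step not counted)

26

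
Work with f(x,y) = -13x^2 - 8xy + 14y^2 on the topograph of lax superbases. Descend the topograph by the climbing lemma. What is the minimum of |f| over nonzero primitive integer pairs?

descent: ρ → (14,8,-13)  [lands on river]
river: ρ → (-13,18,9)
river: ρ → (9,18,-13)
river: ρ → (-13,8,14)
river: ρ → (14,20,-7)
river: ρ → (-7,22,11)
river: ρ → (11,22,-7)
river: ρ → (-7,20,14)
closes: descent 1, river 8
min |a| on river = 7

7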